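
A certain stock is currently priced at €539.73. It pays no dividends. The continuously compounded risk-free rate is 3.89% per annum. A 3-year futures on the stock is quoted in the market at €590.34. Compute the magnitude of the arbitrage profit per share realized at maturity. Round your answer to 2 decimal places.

Fair futures: F* = S·e^(carry·T), with carry = r = 0.0389
F* = 539.73 · e^(0.0389 × 3) = 539.73 · e^0.116700 = 539.73 × 1.123782 = €606.5389
Market €590.34 < fair €606.5389: forward underpriced → reverse cash-and-carry (short spot, go long the forward).
At maturity, profit = |F_mkt − F*| = |590.34 − 606.5389| = €16.20 per share

€16.20 per share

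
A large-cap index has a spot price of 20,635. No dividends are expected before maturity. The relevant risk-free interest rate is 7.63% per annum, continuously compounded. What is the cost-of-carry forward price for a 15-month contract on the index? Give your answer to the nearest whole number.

22,700

F = S·e^(rT) = 20635 · e^(0.0763 × 15/12)
= 20635 · e^0.095375 = 20635 × 1.100071
F = 22,700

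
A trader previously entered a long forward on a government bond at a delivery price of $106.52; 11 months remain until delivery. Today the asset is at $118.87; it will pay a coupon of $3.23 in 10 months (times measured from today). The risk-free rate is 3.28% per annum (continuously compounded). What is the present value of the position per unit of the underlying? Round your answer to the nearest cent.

$12.36

PV(remaining coupons) I = 3.23·e^(−0.0328·10/12) = 3.1429
Current forward F = (S − I)·e^(rT) = (118.87 − 3.1429)·e^(0.0328·11/12) = 115.7271 × 1.030523 = 119.2594
Value (long) = (F − K)·e^(−rT) = (119.2594 − 106.52) × 0.970381 = 12.3621
Value = $12.36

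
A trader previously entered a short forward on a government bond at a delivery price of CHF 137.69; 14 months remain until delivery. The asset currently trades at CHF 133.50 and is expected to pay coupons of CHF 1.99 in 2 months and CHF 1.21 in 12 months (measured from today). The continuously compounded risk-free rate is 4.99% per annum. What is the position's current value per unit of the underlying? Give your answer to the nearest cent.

-CHF 0.47

PV(remaining coupons) I = 1.99·e^(−0.0499·2/12) + 1.21·e^(−0.0499·12/12) = 3.1246
Current forward F = (S − I)·e^(rT) = (133.50 − 3.1246)·e^(0.0499·14/12) = 130.3754 × 1.059945 = 138.1908
Value (long) = (F − K)·e^(−rT) = (138.1908 − 137.69) × 0.943446 = 0.4725
Short position value = −(long value) = -CHF 0.47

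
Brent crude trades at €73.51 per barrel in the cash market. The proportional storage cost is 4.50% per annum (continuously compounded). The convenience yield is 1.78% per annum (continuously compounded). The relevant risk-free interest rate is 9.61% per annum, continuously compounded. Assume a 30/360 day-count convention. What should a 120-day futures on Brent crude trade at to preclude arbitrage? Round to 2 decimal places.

Net carry = r + u − y = 0.0961 + 0.0450 − 0.0178 = 0.1233
F = S·e^((r+u−y)T) = 73.51 · e^(0.1233 × 120/360) = 73.51 · e^0.041100
= 73.51 × 1.041956 = €76.59 per barrel

€76.59 per barrel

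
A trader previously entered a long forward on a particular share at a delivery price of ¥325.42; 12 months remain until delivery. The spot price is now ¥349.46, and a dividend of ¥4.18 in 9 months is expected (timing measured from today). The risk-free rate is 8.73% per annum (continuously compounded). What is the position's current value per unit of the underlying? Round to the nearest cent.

¥47.33

PV(remaining dividends) I = 4.18·e^(−0.0873·9/12) = 3.9151
Current forward F = (S − I)·e^(rT) = (349.46 − 3.9151)·e^(0.0873·12/12) = 345.5449 × 1.091224 = 377.0669
Value (long) = (F − K)·e^(−rT) = (377.0669 − 325.42) × 0.916402 = 47.3293
Value = ¥47.33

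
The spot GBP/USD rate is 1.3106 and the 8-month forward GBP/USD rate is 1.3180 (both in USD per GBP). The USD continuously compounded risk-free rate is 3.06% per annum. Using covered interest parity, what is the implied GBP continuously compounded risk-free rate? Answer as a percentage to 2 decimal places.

F = S·e^((r_USD − r_GBP)T) ⇒ r_GBP = r_USD − ln(F/S)/T
ln(1.3180/1.3106) = 0.005630; /(8/12) = 0.008445
r_GBP = 0.0306 − 0.008445 = 0.022155
r_GBP = 2.22%

2.22%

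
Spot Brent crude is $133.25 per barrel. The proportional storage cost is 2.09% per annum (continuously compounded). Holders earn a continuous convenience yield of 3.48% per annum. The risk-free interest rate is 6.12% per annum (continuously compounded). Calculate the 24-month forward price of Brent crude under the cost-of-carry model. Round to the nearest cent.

Net carry = r + u − y = 0.0612 + 0.0209 − 0.0348 = 0.0473
F = S·e^((r+u−y)T) = 133.25 · e^(0.0473 × 24/12) = 133.25 · e^0.094600
= 133.25 × 1.099219 = $146.47 per barrel

$146.47 per barrel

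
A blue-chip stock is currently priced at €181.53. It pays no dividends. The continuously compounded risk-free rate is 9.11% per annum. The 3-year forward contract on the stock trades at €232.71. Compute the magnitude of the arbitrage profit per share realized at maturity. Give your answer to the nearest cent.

€5.87 per share

Fair forward: F* = S·e^(carry·T), with carry = r = 0.0911
F* = 181.53 · e^(0.0911 × 3) = 181.53 · e^0.273300 = 181.53 × 1.314294 = €238.5838
Market €232.71 < fair €238.5838: forward underpriced → reverse cash-and-carry (short spot, go long the forward).
At maturity, profit = |F_mkt − F*| = |232.71 − 238.5838| = €5.87 per share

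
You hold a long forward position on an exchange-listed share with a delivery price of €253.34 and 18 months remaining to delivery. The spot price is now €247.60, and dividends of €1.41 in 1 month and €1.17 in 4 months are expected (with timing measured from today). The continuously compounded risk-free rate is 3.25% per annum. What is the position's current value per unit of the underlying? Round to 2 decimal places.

PV(remaining dividends) I = 1.41·e^(−0.0325·1/12) + 1.17·e^(−0.0325·4/12) = 2.5636
Current forward F = (S − I)·e^(rT) = (247.60 − 2.5636)·e^(0.0325·18/12) = 245.0364 × 1.049958 = 257.2779
Value (long) = (F − K)·e^(−rT) = (257.2779 − 253.34) × 0.952419 = 3.7505
Value = €3.75

€3.75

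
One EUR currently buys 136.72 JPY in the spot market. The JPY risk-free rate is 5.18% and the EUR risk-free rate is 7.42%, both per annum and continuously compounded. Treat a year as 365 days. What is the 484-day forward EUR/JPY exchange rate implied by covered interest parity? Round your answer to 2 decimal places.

F = S·e^((r_JPY − r_EUR)T) = 136.72 · e^((0.0518 − 0.0742) × 484/365)
= 136.72 · e^-0.029703 = 136.72 × 0.970734
F = 132.72 JPY per EUR

132.72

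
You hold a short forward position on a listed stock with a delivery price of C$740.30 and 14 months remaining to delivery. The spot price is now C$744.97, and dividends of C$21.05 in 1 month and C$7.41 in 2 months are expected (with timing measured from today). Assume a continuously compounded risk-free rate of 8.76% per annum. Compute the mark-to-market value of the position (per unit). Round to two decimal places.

PV(remaining dividends) I = 21.05·e^(−0.0876·1/12) + 7.41·e^(−0.0876·2/12) = 28.1995
Current forward F = (S − I)·e^(rT) = (744.97 − 28.1995)·e^(0.0876·14/12) = 716.7705 × 1.107605 = 793.8986
Value (long) = (F − K)·e^(−rT) = (793.8986 − 740.30) × 0.902849 = 48.3914
Short position value = −(long value) = -C$48.39

-C$48.39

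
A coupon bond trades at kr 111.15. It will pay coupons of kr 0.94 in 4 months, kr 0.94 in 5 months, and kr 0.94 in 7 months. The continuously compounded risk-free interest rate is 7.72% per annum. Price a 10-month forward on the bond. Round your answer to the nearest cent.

kr 115.63

PV(coupons) I = 0.94·e^(−0.0772·4/12) + 0.94·e^(−0.0772·5/12) + 0.94·e^(−0.0772·7/12)
I = 0.9161 + 0.9102 + 0.8986 = 2.7249
F = (S − I)·e^(rT) = (111.15 − 2.7249) · e^(0.0772·10/12)
= 108.4251 · e^0.064333 = 108.4251 × 1.066447 = kr 115.63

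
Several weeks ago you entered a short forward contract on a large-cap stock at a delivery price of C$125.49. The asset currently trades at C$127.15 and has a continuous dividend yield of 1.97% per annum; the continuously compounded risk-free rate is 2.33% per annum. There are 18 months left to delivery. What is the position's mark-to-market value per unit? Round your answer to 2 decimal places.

Current fair forward for the remaining 18 months: F = S·e^((r − q)·T), (r − q) = 0.0233 − 0.0197 = 0.0036
F = 127.15 · e^(0.0036 × 18/12) = 127.15 × 1.005415 = 127.8385
Value of long forward = (F − K)·e^(−rT) = (127.8385 − 125.49) · e^(−0.0233·18/12)
= 2.3485 × 0.965654 = 2.27
Short position value = −(long value) = -C$2.27

-C$2.27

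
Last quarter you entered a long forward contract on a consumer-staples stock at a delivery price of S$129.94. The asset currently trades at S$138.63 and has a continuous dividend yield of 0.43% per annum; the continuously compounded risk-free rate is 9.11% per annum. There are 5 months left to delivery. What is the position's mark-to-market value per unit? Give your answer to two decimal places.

S$13.28

Current fair forward for the remaining 5 months: F = S·e^((r − q)·T), (r − q) = 0.0911 − 0.0043 = 0.0868
F = 138.63 · e^(0.0868 × 5/12) = 138.63 × 1.036829 = 143.7356
Value of long forward = (F − K)·e^(−rT) = (143.7356 − 129.94) · e^(−0.0911·5/12)
= 13.7956 × 0.962753 = 13.28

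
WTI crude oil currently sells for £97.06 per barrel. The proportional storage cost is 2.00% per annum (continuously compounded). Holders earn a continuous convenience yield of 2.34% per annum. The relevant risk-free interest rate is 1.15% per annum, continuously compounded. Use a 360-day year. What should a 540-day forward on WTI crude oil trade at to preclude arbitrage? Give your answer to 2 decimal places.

£98.25 per barrel

Net carry = r + u − y = 0.0115 + 0.0200 − 0.0234 = 0.0081
F = S·e^((r+u−y)T) = 97.06 · e^(0.0081 × 540/360) = 97.06 · e^0.012150
= 97.06 × 1.012224 = £98.25 per barrel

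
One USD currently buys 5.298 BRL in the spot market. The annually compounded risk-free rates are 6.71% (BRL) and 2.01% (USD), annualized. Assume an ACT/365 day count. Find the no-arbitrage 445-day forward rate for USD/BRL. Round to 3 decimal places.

By covered interest parity, F = S · (1+r_BRL)^T / (1+r_USD)^T
= 5.298 × 1.082398 / 1.024559 = 5.298 × 1.056453
F = 5.597 BRL per USD

5.597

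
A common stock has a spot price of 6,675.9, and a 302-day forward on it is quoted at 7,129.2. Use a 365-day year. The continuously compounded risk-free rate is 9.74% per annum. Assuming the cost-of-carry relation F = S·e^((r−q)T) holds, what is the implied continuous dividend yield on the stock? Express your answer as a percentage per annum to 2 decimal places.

From F = S·e^((r−q)T): (r − q) = ln(F/S)/T
ln(7129.2/6675.9) = ln(1.067901) = 0.065695
(r − q) = 0.065695 / (302/365) = 0.079400
q = r − ln(F/S)/T = 0.0974 − 0.079400 = 0.018000
q = 1.80%

1.80%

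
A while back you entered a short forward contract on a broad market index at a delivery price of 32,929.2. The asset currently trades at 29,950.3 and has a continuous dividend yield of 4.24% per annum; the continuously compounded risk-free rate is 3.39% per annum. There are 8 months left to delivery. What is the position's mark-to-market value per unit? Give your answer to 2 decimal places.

Current fair forward for the remaining 8 months: F = S·e^((r − q)·T), (r − q) = 0.0339 − 0.0424 = -0.0085
F = 29950.3 · e^(-0.0085 × 8/12) = 29950.3 × 0.99434936 = 29781.0616
Value of long forward = (F − K)·e^(−rT) = (29781.0616 − 32929.2) · e^(−0.0339·8/12)
= -3148.1384 × 0.97765347 = -3077.79
Short position value = −(long value) = 3077.79

3077.79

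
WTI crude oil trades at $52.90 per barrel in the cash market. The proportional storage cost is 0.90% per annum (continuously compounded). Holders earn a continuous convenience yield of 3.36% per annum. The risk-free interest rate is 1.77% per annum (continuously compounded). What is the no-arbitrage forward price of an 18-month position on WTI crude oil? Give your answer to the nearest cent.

$52.36 per barrel

Net carry = r + u − y = 0.0177 + 0.0090 − 0.0336 = -0.0069
F = S·e^((r+u−y)T) = 52.90 · e^(-0.0069 × 18/12) = 52.90 · e^-0.010350
= 52.90 × 0.989703 = $52.36 per barrel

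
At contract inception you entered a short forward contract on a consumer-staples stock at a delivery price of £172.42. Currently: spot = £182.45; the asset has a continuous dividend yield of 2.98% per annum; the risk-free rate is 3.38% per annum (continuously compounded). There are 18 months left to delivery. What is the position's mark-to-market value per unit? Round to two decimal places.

Current fair forward for the remaining 18 months: F = S·e^((r − q)·T), (r − q) = 0.0338 − 0.0298 = 0.0040
F = 182.45 · e^(0.0040 × 18/12) = 182.45 × 1.006018 = 183.5480
Value of long forward = (F − K)·e^(−rT) = (183.5480 − 172.42) · e^(−0.0338·18/12)
= 11.1280 × 0.950564 = 10.58
Short position value = −(long value) = -£10.58

-£10.58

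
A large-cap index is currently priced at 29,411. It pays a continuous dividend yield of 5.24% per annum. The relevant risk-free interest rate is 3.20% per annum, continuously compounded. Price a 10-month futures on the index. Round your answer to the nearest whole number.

28,915

F = S·e^((r − q)T) = 29411 · e^((0.0320 − 0.0524) × 10/12)
= 29411 · e^-0.017000 = 29411 × 0.983144
F = 28,915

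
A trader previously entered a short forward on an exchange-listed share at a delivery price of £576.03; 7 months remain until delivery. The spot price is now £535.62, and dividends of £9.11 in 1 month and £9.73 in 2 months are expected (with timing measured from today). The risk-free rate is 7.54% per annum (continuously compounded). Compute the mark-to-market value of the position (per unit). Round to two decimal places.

£34.28

PV(remaining dividends) I = 9.11·e^(−0.0754·1/12) + 9.73·e^(−0.0754·2/12) = 18.6614
Current forward F = (S − I)·e^(rT) = (535.62 − 18.6614)·e^(0.0754·7/12) = 516.9586 × 1.044965 = 540.2036
Value (long) = (F − K)·e^(−rT) = (540.2036 − 576.03) × 0.956970 = -34.2848
Short position value = −(long value) = £34.28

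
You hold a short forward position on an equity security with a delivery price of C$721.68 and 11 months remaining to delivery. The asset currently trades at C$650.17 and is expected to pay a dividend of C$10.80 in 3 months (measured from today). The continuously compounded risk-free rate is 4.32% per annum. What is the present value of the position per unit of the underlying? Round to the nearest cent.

PV(remaining dividends) I = 10.80·e^(−0.0432·3/12) = 10.6840
Current forward F = (S − I)·e^(rT) = (650.17 − 10.6840)·e^(0.0432·11/12) = 639.4860 × 1.040395 = 665.3180
Value (long) = (F − K)·e^(−rT) = (665.3180 − 721.68) × 0.961174 = -54.1737
Short position value = −(long value) = C$54.17

C$54.17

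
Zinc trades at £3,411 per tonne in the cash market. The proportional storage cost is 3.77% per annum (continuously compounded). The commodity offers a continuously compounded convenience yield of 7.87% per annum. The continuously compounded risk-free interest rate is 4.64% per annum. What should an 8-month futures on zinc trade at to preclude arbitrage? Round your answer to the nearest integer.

£3,423 per tonne

Net carry = r + u − y = 0.0464 + 0.0377 − 0.0787 = 0.0054
F = S·e^((r+u−y)T) = 3411 · e^(0.0054 × 8/12) = 3411 · e^0.003600
= 3411 × 1.003606 = £3,423 per tonne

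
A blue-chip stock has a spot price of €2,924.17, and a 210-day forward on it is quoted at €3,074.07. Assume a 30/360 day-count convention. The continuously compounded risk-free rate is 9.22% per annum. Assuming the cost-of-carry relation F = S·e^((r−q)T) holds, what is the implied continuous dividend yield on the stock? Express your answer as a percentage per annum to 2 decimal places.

From F = S·e^((r−q)T): (r − q) = ln(F/S)/T
ln(3074.07/2924.17) = ln(1.051262) = 0.049991
(r − q) = 0.049991 / (210/360) = 0.085699
q = r − ln(F/S)/T = 0.0922 − 0.085699 = 0.006501
q = 0.65%

0.65%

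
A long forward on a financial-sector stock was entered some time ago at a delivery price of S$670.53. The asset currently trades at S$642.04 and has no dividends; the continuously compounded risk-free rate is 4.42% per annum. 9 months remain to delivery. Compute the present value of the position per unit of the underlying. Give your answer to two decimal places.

Current fair forward for the remaining 9 months: F = S·e^(r·T), r = 0.0442
F = 642.04 · e^(0.0442 × 9/12) = 642.04 × 1.033706 = 663.6806
Value of long forward = (F − K)·e^(−rT) = (663.6806 − 670.53) · e^(−0.0442·9/12)
= -6.8494 × 0.967393 = -6.63

-S$6.63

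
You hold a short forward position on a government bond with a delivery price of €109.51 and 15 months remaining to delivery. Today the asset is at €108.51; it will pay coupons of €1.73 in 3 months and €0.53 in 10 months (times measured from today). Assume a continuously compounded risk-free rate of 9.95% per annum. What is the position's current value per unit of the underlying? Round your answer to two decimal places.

PV(remaining coupons) I = 1.73·e^(−0.0995·3/12) + 0.53·e^(−0.0995·10/12) = 2.1753
Current forward F = (S − I)·e^(rT) = (108.51 − 2.1753)·e^(0.0995·15/12) = 106.3347 × 1.132440 = 120.4177
Value (long) = (F − K)·e^(−rT) = (120.4177 − 109.51) × 0.883049 = 9.6320
Short position value = −(long value) = -€9.63

-€9.63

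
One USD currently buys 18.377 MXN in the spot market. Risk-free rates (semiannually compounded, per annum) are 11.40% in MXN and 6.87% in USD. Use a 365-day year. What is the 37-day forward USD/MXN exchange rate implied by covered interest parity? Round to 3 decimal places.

18.458

By covered interest parity, F = S · (1+r_MXN/2)^(2T) / (1+r_USD/2)^(2T)
= 18.377 × 1.011302 / 1.006871 = 18.377 × 1.004401
F = 18.458 MXN per USD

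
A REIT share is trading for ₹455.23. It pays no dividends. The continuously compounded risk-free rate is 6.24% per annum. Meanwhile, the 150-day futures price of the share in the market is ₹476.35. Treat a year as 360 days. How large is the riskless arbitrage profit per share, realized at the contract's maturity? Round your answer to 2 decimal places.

Fair futures: F* = S·e^(carry·T), with carry = r = 0.0624
F* = 455.23 · e^(0.0624 × 150/360) = 455.23 · e^0.026000 = 455.23 × 1.026341 = ₹467.2212
Market ₹476.35 > fair ₹467.2212: forward overpriced → cash-and-carry (buy spot, short the forward).
At maturity, profit = |F_mkt − F*| = |476.35 − 467.2212| = ₹9.13 per share

₹9.13 per share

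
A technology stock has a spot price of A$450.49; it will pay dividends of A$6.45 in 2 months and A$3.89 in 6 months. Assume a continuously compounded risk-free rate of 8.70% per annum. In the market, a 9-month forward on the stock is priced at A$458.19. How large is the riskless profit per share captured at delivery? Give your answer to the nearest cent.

A$11.91 per share

PV(dividends) I = 6.45·e^(−0.0870·2/12) + 3.89·e^(−0.0870·6/12) = 10.0816
Fair forward F* = (S − I)·e^(rT) = (450.49 − 10.0816)·e^0.065250 = 440.4084 × 1.067426 = 470.1034
Market A$458.19 < fair 470.1034: forward underpriced → reverse cash-and-carry (short the stock, invest proceeds at r, pay the dividends, go long the forward).
Profit at T = |F_mkt − F*| = |458.19 − 470.1034| = A$11.91 per share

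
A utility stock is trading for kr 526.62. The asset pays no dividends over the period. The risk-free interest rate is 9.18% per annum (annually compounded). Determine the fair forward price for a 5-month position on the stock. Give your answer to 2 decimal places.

kr 546.25

F = S · (1+r)^T
= 526.62 × 1.037273
F = kr 546.25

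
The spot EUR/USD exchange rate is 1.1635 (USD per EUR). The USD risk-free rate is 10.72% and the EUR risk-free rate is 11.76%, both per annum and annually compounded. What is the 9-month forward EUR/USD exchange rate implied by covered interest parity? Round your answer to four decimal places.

1.1554

By covered interest parity, F = S · (1+r_USD)^T / (1+r_EUR)^T
= 1.1635 × 1.079368 / 1.086963 = 1.1635 × 0.993013
F = 1.1554 USD per EUR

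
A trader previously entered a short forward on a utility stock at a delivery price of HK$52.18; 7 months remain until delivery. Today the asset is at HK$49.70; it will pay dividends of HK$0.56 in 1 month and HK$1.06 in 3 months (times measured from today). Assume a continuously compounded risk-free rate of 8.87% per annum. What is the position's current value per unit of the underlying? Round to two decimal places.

HK$1.44

PV(remaining dividends) I = 0.56·e^(−0.0887·1/12) + 1.06·e^(−0.0887·3/12) = 1.5926
Current forward F = (S − I)·e^(rT) = (49.70 − 1.5926)·e^(0.0887·7/12) = 48.1074 × 1.053104 = 50.6621
Value (long) = (F − K)·e^(−rT) = (50.6621 − 52.18) × 0.949574 = -1.4414
Short position value = −(long value) = HK$1.44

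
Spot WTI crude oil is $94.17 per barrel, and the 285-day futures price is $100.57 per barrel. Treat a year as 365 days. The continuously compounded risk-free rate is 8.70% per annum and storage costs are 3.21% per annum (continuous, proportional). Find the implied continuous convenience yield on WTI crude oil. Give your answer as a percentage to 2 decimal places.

F = S·e^((r+u−y)T) ⇒ (r+u−y) = ln(F/S)/T
ln(100.57/94.17) = 0.065752; /T ⇒ 0.084209
y = r + u − ln(F/S)/T = 0.0870 + 0.0321 − 0.084209 = 0.034891
y = 3.49%

3.49%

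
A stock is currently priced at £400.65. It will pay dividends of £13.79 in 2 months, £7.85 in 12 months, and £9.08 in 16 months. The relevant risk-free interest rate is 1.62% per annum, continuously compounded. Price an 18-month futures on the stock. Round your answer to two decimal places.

PV(dividends) I = 13.79·e^(−0.0162·2/12) + 7.85·e^(−0.0162·12/12) + 9.08·e^(−0.0162·16/12)
I = 13.7528 + 7.7239 + 8.8860 = 30.3627
F = (S − I)·e^(rT) = (400.65 − 30.3627) · e^(0.0162·18/12)
= 370.2873 · e^0.024300 = 370.2873 × 1.024598 = £379.40

£379.40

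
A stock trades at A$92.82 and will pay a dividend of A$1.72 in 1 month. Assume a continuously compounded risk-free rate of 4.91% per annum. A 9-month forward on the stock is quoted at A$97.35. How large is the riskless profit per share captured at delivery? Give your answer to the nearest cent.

PV(dividends) I = 1.72·e^(−0.0491·1/12) = 1.7130
Fair forward F* = (S − I)·e^(rT) = (92.82 − 1.7130)·e^0.036825 = 91.1070 × 1.037511 = 94.5245
Market A$97.35 > fair 94.5245: forward overpriced → cash-and-carry (borrow at r, buy the stock and collect the dividends, short the forward).
Profit at T = |F_mkt − F*| = |97.35 − 94.5245| = A$2.83 per share

A$2.83 per share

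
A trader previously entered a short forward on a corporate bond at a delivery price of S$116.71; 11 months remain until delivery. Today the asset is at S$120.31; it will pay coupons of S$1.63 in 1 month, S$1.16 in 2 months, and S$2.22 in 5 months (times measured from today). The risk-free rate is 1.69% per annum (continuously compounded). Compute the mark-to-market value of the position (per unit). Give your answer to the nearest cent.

PV(remaining coupons) I = 1.63·e^(−0.0169·1/12) + 1.16·e^(−0.0169·2/12) + 2.22·e^(−0.0169·5/12) = 4.9889
Current forward F = (S − I)·e^(rT) = (120.31 − 4.9889)·e^(0.0169·11/12) = 115.3211 × 1.015612 = 117.1215
Value (long) = (F − K)·e^(−rT) = (117.1215 − 116.71) × 0.984628 = 0.4052
Short position value = −(long value) = -S$0.41

-S$0.41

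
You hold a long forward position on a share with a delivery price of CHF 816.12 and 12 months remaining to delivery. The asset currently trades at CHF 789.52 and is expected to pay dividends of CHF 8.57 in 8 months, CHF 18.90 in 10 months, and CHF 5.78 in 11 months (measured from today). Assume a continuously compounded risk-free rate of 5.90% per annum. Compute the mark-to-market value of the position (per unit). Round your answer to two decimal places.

-CHF 11.55

PV(remaining dividends) I = 8.57·e^(−0.0590·8/12) + 18.90·e^(−0.0590·10/12) + 5.78·e^(−0.0590·11/12) = 31.7084
Current forward F = (S − I)·e^(rT) = (789.52 − 31.7084)·e^(0.0590·12/12) = 757.8116 × 1.060775 = 803.8676
Value (long) = (F − K)·e^(−rT) = (803.8676 − 816.12) × 0.942707 = -11.5504
Value = -CHF 11.55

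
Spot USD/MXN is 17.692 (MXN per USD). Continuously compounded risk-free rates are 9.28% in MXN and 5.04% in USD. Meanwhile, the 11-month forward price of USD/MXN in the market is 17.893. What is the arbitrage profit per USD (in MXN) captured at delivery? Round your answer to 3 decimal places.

Fair forward: F* = S·e^(carry·T), with carry = (r_MXN − r_USD) = 0.0928 − 0.0504 = 0.0424
F* = 17.692 · e^(0.0424 × 11/12) = 17.692 · e^0.038867 = 17.692 × 1.039632 = 18.3932
Market 17.893 < fair 18.3932: forward underpriced → reverse cash-and-carry (short spot, go long the forward).
At maturity, profit = |F_mkt − F*| = |17.893 − 18.3932| = 0.500 per USD (in MXN)

0.500 per USD (in MXN)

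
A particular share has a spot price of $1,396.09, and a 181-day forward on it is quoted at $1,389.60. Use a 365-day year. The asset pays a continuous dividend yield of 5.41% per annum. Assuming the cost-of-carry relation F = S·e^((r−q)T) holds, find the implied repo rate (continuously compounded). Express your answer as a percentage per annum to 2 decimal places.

4.47%

From F = S·e^((r−q)T): (r − q) = ln(F/S)/T
ln(1389.60/1396.09) = ln(0.995351) = -0.004660
(r − q) = -0.004660 / (181/365) = -0.009397
r = ln(F/S)/T + q = -0.009397 + 0.0541 = 0.044703
r = 4.47%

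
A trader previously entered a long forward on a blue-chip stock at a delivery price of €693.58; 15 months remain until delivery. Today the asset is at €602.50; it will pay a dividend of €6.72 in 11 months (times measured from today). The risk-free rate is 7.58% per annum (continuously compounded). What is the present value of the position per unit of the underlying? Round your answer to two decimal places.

PV(remaining dividends) I = 6.72·e^(−0.0758·11/12) = 6.2689
Current forward F = (S − I)·e^(rT) = (602.50 − 6.2689)·e^(0.0758·15/12) = 596.2311 × 1.099384 = 655.4869
Value (long) = (F − K)·e^(−rT) = (655.4869 − 693.58) × 0.909600 = -34.6495
Value = -€34.65

-€34.65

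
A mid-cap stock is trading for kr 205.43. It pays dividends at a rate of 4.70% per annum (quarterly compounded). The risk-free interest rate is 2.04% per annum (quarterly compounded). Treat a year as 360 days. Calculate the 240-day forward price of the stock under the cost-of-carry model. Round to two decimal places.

F = S · (1+r/4)^(4T) / (1+q/4)^(4T)
= 205.43 × 1.013658 / 1.031641 = 205.43 × 0.982569
F = kr 201.85

kr 201.85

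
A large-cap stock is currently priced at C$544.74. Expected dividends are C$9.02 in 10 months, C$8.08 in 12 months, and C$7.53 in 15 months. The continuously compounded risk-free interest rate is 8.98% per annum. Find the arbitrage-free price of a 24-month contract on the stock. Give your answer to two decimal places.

PV(dividends) I = 9.02·e^(−0.0898·10/12) + 8.08·e^(−0.0898·12/12) + 7.53·e^(−0.0898·15/12)
I = 8.3696 + 7.3860 + 6.7305 = 22.4861
F = (S − I)·e^(rT) = (544.74 − 22.4861) · e^(0.0898·24/12)
= 522.2539 · e^0.179600 = 522.2539 × 1.196739 = C$625.00

C$625.00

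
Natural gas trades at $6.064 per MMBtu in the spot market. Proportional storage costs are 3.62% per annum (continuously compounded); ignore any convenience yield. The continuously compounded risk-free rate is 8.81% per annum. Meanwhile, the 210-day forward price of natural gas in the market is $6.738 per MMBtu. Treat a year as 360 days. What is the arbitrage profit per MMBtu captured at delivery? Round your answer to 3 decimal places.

Fair forward: F* = S·e^(carry·T), with carry = (r + u) = 0.0881 + 0.0362 = 0.1243
F* = 6.064 · e^(0.1243 × 210/360) = 6.064 · e^0.072508 = 6.064 × 1.075201 = $6.5200
Market $6.738 > fair $6.5200: forward overpriced → cash-and-carry (buy spot, short the forward).
At maturity, profit = |F_mkt − F*| = |6.738 − 6.5200| = $0.218 per MMBtu

$0.218 per MMBtu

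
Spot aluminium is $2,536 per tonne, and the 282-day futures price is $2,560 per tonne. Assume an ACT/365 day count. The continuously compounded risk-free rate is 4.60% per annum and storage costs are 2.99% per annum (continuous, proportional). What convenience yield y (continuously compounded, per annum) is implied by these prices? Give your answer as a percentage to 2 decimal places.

F = S·e^((r+u−y)T) ⇒ (r+u−y) = ln(F/S)/T
ln(2560/2536) = 0.009419; /T ⇒ 0.012191
y = r + u − ln(F/S)/T = 0.0460 + 0.0299 − 0.012191 = 0.063709
y = 6.37%

6.37%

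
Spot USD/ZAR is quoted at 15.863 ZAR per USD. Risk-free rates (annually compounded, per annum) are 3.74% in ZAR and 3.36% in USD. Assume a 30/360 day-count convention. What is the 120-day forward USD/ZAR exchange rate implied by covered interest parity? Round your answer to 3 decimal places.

By covered interest parity, F = S · (1+r_ZAR)^T / (1+r_USD)^T
= 15.863 × 1.012314 / 1.011077 = 15.863 × 1.001223
F = 15.882 ZAR per USD

15.882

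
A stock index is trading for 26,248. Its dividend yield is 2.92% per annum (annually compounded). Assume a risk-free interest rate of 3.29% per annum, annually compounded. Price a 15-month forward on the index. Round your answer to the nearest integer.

F = S · (1+r)^T / (1+q)^T
= 26248 × 1.041293 / 1.036632 = 26248 × 1.004496
F = 26,366

26,366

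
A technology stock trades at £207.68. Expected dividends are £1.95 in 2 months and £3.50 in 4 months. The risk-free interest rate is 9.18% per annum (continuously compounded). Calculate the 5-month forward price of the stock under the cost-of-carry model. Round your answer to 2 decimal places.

£210.26

PV(dividends) I = 1.95·e^(−0.0918·2/12) + 3.50·e^(−0.0918·4/12)
I = 1.9204 + 3.3945 = 5.3149
F = (S − I)·e^(rT) = (207.68 − 5.3149) · e^(0.0918·5/12)
= 202.3651 · e^0.038250 = 202.3651 × 1.038991 = £210.26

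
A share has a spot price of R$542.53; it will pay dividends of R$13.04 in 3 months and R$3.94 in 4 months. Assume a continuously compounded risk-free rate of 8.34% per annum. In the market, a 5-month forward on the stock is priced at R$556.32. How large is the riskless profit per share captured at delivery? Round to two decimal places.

PV(dividends) I = 13.04·e^(−0.0834·3/12) + 3.94·e^(−0.0834·4/12) = 16.6029
Fair forward F* = (S − I)·e^(rT) = (542.53 − 16.6029)·e^0.034750 = 525.9271 × 1.035361 = 544.5244
Market R$556.32 > fair 544.5244: forward overpriced → cash-and-carry (borrow at r, buy the stock and collect the dividends, short the forward).
Profit at T = |F_mkt − F*| = |556.32 − 544.5244| = R$11.80 per share

R$11.80 per share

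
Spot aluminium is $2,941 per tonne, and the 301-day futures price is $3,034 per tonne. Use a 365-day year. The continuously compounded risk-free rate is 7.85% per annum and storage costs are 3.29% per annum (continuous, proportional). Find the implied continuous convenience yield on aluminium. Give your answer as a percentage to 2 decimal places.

F = S·e^((r+u−y)T) ⇒ (r+u−y) = ln(F/S)/T
ln(3034/2941) = 0.031132; /T ⇒ 0.037751
y = r + u − ln(F/S)/T = 0.0785 + 0.0329 − 0.037751 = 0.073649
y = 7.36%

7.36%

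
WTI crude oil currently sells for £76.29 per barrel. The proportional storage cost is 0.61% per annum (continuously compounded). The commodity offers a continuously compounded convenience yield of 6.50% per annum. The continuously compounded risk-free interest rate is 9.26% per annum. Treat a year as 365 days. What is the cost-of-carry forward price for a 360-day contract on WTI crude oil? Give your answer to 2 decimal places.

Net carry = r + u − y = 0.0926 + 0.0061 − 0.0650 = 0.0337
F = S·e^((r+u−y)T) = 76.29 · e^(0.0337 × 360/365) = 76.29 · e^0.033238
= 76.29 × 1.033797 = £78.87 per barrel

£78.87 per barrel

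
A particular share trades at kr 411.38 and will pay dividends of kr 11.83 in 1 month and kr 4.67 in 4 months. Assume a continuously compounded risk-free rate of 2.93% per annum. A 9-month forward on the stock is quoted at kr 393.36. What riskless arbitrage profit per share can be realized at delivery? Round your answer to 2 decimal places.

kr 10.37 per share

PV(dividends) I = 11.83·e^(−0.0293·1/12) + 4.67·e^(−0.0293·4/12) = 16.4258
Fair forward F* = (S − I)·e^(rT) = (411.38 − 16.4258)·e^0.021975 = 394.9542 × 1.022218 = 403.7293
Market kr 393.36 < fair 403.7293: forward underpriced → reverse cash-and-carry (short the stock, invest proceeds at r, pay the dividends, go long the forward).
Profit at T = |F_mkt − F*| = |393.36 − 403.7293| = kr 10.37 per share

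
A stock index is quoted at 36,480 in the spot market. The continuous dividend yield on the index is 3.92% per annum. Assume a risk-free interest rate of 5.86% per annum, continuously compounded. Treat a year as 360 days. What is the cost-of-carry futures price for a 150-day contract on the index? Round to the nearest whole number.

F = S·e^((r − q)T) = 36480 · e^((0.0586 − 0.0392) × 150/360)
= 36480 · e^0.008083 = 36480 × 1.008116
F = 36,776

36,776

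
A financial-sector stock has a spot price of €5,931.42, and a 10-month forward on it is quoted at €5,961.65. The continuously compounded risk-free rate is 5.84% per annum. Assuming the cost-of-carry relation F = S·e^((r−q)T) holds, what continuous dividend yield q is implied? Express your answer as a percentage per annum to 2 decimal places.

From F = S·e^((r−q)T): (r − q) = ln(F/S)/T
ln(5961.65/5931.42) = ln(1.005097) = 0.005084
(r − q) = 0.005084 / (10/12) = 0.006101
q = r − ln(F/S)/T = 0.0584 − 0.006101 = 0.052299
q = 5.23%

5.23%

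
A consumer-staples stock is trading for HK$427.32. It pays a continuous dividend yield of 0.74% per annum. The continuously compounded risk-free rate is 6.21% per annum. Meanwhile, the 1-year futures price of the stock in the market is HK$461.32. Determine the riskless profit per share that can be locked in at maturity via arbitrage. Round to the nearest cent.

Fair futures: F* = S·e^(carry·T), with carry = (r − q) = 0.0621 − 0.0074 = 0.0547
F* = 427.32 · e^(0.0547 × 12/12) = 427.32 · e^0.054700 = 427.32 × 1.056224 = HK$451.3456
Market HK$461.32 > fair HK$451.3456: forward overpriced → cash-and-carry (buy spot, short the forward).
At maturity, profit = |F_mkt − F*| = |461.32 − 451.3456| = HK$9.97 per share

HK$9.97 per share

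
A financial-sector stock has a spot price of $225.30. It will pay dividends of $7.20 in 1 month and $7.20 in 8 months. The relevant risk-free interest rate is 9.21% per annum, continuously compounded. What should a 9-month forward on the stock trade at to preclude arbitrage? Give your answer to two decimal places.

PV(dividends) I = 7.20·e^(−0.0921·1/12) + 7.20·e^(−0.0921·8/12)
I = 7.1450 + 6.7712 = 13.9162
F = (S − I)·e^(rT) = (225.30 − 13.9162) · e^(0.0921·9/12)
= 211.3838 · e^0.069075 = 211.3838 × 1.071517 = $226.50

$226.50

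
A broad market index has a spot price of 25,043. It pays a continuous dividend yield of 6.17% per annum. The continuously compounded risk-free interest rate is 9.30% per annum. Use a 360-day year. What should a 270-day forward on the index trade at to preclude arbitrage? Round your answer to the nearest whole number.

25,638

F = S·e^((r − q)T) = 25043 · e^((0.0930 − 0.0617) × 270/360)
= 25043 · e^0.023475 = 25043 × 1.023753
F = 25,638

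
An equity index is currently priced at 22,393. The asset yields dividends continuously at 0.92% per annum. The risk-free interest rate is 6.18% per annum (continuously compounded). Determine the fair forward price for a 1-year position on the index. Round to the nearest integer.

F = S·e^((r − q)T) = 22393 · e^((0.0618 − 0.0092) × 1)
= 22393 · e^0.052600 = 22393 × 1.054008
F = 23,602

23,602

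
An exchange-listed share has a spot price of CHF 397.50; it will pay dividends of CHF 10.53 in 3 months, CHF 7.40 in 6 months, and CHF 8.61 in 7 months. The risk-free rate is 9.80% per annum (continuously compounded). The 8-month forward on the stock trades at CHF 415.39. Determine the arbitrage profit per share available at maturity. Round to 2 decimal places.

CHF 18.22 per share

PV(dividends) I = 10.53·e^(−0.0980·3/12) + 7.40·e^(−0.0980·6/12) + 8.61·e^(−0.0980·7/12) = 25.4529
Fair forward F* = (S − I)·e^(rT) = (397.50 − 25.4529)·e^0.065333 = 372.0471 × 1.067514 = 397.1655
Market CHF 415.39 > fair 397.1655: forward overpriced → cash-and-carry (borrow at r, buy the stock and collect the dividends, short the forward).
Profit at T = |F_mkt − F*| = |415.39 − 397.1655| = CHF 18.22 per share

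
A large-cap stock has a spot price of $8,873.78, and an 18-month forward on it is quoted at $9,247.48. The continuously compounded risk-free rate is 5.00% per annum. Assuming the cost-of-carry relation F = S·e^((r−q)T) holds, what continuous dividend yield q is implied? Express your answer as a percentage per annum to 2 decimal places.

2.25%

From F = S·e^((r−q)T): (r − q) = ln(F/S)/T
ln(9247.48/8873.78) = ln(1.042113) = 0.041250
(r − q) = 0.041250 / (18/12) = 0.027500
q = r − ln(F/S)/T = 0.0500 − 0.027500 = 0.022500
q = 2.25%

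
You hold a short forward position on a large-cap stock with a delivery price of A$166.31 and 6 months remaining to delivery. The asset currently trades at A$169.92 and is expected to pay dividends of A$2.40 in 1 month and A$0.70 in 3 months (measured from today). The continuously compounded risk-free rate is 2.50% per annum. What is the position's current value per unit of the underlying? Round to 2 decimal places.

PV(remaining dividends) I = 2.40·e^(−0.0250·1/12) + 0.70·e^(−0.0250·3/12) = 3.0906
Current forward F = (S − I)·e^(rT) = (169.92 − 3.0906)·e^(0.0250·6/12) = 166.8294 × 1.012578 = 168.9278
Value (long) = (F − K)·e^(−rT) = (168.9278 − 166.31) × 0.987578 = 2.5853
Short position value = −(long value) = -A$2.59

-A$2.59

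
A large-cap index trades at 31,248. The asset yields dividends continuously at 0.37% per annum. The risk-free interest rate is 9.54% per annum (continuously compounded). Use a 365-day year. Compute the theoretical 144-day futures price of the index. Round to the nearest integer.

F = S·e^((r − q)T) = 31248 · e^((0.0954 − 0.0037) × 144/365)
= 31248 · e^0.036178 = 31248 × 1.036840
F = 32,399

32,399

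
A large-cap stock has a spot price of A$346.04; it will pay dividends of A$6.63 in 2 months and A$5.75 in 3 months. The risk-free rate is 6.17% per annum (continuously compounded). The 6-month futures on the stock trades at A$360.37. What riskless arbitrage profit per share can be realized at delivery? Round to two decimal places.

PV(dividends) I = 6.63·e^(−0.0617·2/12) + 5.75·e^(−0.0617·3/12) = 12.2242
Fair futures F* = (S − I)·e^(rT) = (346.04 − 12.2242)·e^0.030850 = 333.8158 × 1.031331 = 344.2746
Market A$360.37 > fair 344.2746: forward overpriced → cash-and-carry (borrow at r, buy the stock and collect the dividends, short the forward).
Profit at T = |F_mkt − F*| = |360.37 − 344.2746| = A$16.10 per share

A$16.10 per share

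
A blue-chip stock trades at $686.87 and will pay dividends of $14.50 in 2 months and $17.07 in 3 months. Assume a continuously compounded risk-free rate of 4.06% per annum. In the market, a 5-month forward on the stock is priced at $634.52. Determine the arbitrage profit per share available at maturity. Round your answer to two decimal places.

$32.23 per share

PV(dividends) I = 14.50·e^(−0.0406·2/12) + 17.07·e^(−0.0406·3/12) = 31.2998
Fair forward F* = (S − I)·e^(rT) = (686.87 − 31.2998)·e^0.016917 = 655.5702 × 1.017061 = 666.7549
Market $634.52 < fair 666.7549: forward underpriced → reverse cash-and-carry (short the stock, invest proceeds at r, pay the dividends, go long the forward).
Profit at T = |F_mkt − F*| = |634.52 − 666.7549| = $32.23 per share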